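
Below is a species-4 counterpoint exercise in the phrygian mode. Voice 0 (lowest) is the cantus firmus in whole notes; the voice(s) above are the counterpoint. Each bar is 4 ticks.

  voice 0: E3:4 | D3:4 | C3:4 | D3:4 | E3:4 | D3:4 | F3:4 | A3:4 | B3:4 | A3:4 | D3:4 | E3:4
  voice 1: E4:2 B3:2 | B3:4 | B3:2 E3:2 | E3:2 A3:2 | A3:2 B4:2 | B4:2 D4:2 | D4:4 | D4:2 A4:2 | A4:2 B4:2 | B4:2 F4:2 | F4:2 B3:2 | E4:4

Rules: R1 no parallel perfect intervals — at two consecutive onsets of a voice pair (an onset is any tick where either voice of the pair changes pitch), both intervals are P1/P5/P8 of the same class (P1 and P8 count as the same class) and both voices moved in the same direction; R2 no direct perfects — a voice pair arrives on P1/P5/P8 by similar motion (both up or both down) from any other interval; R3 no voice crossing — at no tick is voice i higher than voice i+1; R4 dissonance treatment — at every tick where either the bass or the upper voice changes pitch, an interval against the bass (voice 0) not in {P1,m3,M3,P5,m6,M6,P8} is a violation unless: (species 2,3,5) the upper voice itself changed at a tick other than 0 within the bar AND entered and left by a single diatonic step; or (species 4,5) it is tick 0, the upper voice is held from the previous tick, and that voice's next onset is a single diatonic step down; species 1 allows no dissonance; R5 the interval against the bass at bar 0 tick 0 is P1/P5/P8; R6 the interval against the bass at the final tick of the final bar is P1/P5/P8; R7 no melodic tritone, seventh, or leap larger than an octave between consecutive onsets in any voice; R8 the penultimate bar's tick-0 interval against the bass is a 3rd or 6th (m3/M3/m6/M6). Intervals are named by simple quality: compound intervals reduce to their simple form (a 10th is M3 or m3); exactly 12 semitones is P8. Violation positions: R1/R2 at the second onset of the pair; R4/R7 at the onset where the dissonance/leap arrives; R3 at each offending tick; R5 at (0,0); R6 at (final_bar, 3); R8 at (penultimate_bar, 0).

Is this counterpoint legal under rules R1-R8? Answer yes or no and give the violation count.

bar 0: v0=E3 v1=E4 (P8)
bar 1: v0=D3 v1=B3 (M6)
bar 2: v0=C3 v1=B3 (M7)
bar 3: v0=D3 v1=E3 (M2)
bar 4: v0=E3 v1=A3 (P4)
bar 5: v0=D3 v1=B4 (M6)
bar 6: v0=F3 v1=D4 (M6)
bar 7: v0=A3 v1=D4 (P4)
bar 8: v0=B3 v1=A4 (m7)
bar 9: v0=A3 v1=B4 (M2)
bar 10: v0=D3 v1=F4 (m3)
bar 11: v0=E3 v1=E4 (P8)
  R4 @ bar2.0: C3/B3 M7 untreated
  R4 @ bar3.0: D3/E3 M2 untreated
  R4 @ bar4.0: E3/A3 P4 untreated
  R7 @ bar4.2: A3->B4 leap 14st
  R4 @ bar7.0: A3/D4 P4 untreated
  R4 @ bar8.0: B3/A4 m7 untreated
  R4 @ bar9.0: A3/B4 M2 untreated
  R7 @ bar9.2: B4->F4 leap 6st
  R7 @ bar10.2: F4->B3 leap 6st
  R2 @ bar11.0: D3/B3 M6 -> E3/E4 P8 similar

No (10 violations)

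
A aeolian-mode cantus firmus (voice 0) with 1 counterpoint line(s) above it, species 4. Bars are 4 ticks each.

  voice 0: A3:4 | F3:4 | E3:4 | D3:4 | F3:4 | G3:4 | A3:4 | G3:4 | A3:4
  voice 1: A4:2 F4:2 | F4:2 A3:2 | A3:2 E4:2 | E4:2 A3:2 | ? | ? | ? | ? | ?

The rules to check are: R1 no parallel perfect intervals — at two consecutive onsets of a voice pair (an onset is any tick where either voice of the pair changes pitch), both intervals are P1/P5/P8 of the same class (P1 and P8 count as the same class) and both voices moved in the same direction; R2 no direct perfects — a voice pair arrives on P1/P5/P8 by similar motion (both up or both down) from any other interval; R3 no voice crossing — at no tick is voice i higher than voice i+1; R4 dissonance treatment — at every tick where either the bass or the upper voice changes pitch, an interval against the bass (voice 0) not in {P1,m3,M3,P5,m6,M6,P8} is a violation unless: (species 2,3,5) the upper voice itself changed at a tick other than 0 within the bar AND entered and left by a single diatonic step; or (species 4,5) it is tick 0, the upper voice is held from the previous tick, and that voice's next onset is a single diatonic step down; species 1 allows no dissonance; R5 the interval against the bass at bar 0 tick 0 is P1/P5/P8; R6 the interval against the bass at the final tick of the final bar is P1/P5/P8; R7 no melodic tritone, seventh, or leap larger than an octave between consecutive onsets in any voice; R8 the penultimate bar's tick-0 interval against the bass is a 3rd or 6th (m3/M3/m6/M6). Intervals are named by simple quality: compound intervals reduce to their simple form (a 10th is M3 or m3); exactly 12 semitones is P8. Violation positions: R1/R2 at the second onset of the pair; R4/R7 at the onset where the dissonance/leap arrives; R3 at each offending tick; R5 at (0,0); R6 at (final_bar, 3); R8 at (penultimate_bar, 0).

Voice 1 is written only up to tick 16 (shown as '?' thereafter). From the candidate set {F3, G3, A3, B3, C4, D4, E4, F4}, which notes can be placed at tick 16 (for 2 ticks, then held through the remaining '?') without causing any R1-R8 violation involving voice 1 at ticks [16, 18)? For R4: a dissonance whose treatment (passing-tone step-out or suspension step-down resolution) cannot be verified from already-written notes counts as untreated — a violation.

F3: legal
G3: violates R4
A3: legal
B3: violates R4
C4: violates R1
D4: legal
E4: violates R4
F4: violates R2

{A3, D4, F3}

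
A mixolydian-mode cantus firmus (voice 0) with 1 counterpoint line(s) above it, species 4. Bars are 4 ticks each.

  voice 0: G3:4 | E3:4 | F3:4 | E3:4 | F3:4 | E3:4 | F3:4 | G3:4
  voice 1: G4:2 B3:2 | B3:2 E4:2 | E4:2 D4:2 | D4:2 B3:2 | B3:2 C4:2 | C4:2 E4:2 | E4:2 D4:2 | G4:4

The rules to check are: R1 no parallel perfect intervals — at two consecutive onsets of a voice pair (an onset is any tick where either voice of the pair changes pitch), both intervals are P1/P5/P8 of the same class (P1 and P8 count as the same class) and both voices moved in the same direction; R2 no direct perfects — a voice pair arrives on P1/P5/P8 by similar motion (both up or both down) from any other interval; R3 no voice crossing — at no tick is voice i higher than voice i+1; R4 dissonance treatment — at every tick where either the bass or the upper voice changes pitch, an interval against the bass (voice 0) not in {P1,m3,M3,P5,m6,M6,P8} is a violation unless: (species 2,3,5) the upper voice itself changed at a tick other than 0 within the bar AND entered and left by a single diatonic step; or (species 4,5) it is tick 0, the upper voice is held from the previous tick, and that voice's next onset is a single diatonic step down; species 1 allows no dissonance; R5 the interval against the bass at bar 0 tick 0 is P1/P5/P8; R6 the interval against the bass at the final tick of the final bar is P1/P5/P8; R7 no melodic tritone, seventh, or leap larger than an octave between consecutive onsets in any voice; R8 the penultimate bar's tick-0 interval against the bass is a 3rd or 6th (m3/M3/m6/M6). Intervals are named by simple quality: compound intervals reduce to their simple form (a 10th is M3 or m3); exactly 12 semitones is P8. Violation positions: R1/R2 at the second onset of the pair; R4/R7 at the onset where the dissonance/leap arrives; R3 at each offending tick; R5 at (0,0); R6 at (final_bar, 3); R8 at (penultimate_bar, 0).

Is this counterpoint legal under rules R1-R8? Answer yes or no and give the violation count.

No (4 violations)

bar 0: v0=G3 v1=G4 (P8)
bar 1: v0=E3 v1=B3 (P5)
bar 2: v0=F3 v1=E4 (M7)
bar 3: v0=E3 v1=D4 (m7)
bar 4: v0=F3 v1=B3 (TT)
bar 5: v0=E3 v1=C4 (m6)
bar 6: v0=F3 v1=E4 (M7)
bar 7: v0=G3 v1=G4 (P8)
  R4 @ bar3.0: E3/D4 m7 untreated
  R4 @ bar4.0: F3/B3 TT untreated
  R8 @ bar6.0: penult M7 not 3rd/6th
  R2 @ bar7.0: F3/D4 M6 -> G3/G4 P8 similar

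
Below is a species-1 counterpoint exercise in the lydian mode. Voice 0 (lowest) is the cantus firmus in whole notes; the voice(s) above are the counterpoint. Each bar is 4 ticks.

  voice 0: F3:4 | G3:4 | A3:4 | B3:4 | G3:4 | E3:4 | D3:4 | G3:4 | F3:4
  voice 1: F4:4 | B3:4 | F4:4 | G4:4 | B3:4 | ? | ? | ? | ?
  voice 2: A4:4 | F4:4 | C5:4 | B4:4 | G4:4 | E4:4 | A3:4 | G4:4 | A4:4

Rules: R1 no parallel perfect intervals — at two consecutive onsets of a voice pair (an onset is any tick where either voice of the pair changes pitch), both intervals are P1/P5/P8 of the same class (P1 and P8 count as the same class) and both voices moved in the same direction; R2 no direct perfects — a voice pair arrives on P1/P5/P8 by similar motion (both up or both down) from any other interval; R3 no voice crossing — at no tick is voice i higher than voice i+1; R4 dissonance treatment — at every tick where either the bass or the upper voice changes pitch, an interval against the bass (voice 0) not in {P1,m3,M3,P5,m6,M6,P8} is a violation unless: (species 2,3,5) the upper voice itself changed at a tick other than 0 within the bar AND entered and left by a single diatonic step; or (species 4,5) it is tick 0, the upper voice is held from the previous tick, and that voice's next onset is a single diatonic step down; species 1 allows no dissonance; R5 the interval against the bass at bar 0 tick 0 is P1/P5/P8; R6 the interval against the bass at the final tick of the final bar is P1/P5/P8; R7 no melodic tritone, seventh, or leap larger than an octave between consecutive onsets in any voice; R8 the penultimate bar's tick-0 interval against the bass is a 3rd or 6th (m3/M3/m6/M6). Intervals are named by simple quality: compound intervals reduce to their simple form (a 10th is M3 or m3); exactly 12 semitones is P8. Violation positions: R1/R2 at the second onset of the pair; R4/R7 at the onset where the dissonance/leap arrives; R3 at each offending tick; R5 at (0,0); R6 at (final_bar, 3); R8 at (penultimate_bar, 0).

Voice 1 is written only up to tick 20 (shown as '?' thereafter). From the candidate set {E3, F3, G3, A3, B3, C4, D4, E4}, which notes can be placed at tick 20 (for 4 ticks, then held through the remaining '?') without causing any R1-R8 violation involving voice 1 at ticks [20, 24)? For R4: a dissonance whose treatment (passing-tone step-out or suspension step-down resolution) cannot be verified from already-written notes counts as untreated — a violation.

E3: violates R2
F3: violates R4,R7
G3: legal
A3: violates R2,R4
B3: legal
C4: legal
D4: violates R4
E4: legal

{B3, C4, E4, G3}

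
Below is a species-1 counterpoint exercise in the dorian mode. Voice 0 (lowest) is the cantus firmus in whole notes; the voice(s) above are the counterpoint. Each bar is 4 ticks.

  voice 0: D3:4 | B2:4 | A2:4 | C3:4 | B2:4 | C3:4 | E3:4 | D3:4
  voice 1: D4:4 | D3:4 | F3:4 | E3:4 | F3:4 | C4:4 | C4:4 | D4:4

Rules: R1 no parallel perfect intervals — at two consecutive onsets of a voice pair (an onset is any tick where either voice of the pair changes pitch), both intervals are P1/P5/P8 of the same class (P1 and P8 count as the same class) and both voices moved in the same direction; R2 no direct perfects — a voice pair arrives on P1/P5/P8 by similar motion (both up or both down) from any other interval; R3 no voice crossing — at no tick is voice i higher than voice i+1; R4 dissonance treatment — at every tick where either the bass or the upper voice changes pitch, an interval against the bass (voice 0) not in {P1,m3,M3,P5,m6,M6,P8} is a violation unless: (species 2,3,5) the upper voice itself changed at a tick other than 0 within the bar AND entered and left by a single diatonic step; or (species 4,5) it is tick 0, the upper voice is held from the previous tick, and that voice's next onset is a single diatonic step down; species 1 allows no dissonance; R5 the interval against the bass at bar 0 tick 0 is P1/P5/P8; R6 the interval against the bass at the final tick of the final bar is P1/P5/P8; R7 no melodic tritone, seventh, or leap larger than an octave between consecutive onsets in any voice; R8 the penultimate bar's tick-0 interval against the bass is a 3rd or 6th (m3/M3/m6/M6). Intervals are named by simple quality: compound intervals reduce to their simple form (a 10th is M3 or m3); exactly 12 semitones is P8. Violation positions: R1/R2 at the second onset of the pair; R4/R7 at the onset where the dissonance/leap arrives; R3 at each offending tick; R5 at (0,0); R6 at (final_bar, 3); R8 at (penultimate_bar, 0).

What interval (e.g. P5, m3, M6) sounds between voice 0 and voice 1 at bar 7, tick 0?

P8

voice 0=D3 voice 1=D4 -> P8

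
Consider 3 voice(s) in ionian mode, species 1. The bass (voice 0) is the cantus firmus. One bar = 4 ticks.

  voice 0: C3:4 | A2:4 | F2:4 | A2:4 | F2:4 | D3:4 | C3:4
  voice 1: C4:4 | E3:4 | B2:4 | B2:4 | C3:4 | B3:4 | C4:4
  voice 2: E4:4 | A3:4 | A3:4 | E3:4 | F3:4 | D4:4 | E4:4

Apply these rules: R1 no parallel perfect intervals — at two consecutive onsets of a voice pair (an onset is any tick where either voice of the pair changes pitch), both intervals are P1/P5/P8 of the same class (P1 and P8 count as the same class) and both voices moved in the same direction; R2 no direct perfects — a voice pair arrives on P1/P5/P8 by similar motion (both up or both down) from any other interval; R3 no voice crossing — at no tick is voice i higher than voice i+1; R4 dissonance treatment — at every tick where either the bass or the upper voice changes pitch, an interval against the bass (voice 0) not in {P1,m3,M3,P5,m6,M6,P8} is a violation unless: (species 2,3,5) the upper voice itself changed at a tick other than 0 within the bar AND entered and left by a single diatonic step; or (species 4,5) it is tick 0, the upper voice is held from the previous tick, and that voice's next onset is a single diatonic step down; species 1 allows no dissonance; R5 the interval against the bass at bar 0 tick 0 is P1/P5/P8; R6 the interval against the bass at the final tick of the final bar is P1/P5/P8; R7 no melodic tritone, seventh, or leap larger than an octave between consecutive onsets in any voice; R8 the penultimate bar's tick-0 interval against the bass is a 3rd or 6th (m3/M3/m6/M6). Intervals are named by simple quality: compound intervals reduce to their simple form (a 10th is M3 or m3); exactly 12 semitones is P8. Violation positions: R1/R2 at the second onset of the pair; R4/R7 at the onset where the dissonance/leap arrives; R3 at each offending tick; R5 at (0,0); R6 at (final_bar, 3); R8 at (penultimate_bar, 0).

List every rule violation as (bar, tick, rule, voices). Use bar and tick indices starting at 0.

bar 0: v0=C3 v1=C4 v2=E4 downbeat M3
bar 1: v0=A2 v1=E3 v2=A3 downbeat P8
bar 2: v0=F2 v1=B2 v2=A3 downbeat M3
bar 3: v0=A2 v1=B2 v2=E3 downbeat P5
bar 4: v0=F2 v1=C3 v2=F3 downbeat P8
bar 5: v0=D3 v1=B3 v2=D4 downbeat P8
bar 6: v0=C3 v1=C4 v2=E4 downbeat M3
  -> R5 @ bar 0 tick 0 v(0, 2): opens on M3
  -> R2 @ bar 1 tick 0 v(0, 1): C3/C4 P8 -> A2/E3 P5 similar
  -> R2 @ bar 1 tick 0 v(0, 2): C3/E4 M3 -> A2/A3 P8 similar
  -> R4 @ bar 2 tick 0 v(0, 1): F2/B2 TT untreated
  -> R4 @ bar 3 tick 0 v(0, 1): A2/B2 M2 untreated
  -> R1 @ bar 5 tick 0 v(0, 2): F2/F3 P8 -> D3/D4 P8 similar
  -> R7 @ bar 5 tick 0 v(1,): C3->B3 leap 11st
  -> R8 @ bar 5 tick 0 v(0, 2): penult P8 not 3rd/6th
  -> R6 @ bar 6 tick 3 v(0, 2): closes on M3

(0, 0, R5, (0, 2))
(1, 0, R2, (0, 1))
(1, 0, R2, (0, 2))
(2, 0, R4, (0, 1))
(3, 0, R4, (0, 1))
(5, 0, R1, (0, 2))
(5, 0, R7, (1,))
(5, 0, R8, (0, 2))
(6, 3, R6, (0, 2))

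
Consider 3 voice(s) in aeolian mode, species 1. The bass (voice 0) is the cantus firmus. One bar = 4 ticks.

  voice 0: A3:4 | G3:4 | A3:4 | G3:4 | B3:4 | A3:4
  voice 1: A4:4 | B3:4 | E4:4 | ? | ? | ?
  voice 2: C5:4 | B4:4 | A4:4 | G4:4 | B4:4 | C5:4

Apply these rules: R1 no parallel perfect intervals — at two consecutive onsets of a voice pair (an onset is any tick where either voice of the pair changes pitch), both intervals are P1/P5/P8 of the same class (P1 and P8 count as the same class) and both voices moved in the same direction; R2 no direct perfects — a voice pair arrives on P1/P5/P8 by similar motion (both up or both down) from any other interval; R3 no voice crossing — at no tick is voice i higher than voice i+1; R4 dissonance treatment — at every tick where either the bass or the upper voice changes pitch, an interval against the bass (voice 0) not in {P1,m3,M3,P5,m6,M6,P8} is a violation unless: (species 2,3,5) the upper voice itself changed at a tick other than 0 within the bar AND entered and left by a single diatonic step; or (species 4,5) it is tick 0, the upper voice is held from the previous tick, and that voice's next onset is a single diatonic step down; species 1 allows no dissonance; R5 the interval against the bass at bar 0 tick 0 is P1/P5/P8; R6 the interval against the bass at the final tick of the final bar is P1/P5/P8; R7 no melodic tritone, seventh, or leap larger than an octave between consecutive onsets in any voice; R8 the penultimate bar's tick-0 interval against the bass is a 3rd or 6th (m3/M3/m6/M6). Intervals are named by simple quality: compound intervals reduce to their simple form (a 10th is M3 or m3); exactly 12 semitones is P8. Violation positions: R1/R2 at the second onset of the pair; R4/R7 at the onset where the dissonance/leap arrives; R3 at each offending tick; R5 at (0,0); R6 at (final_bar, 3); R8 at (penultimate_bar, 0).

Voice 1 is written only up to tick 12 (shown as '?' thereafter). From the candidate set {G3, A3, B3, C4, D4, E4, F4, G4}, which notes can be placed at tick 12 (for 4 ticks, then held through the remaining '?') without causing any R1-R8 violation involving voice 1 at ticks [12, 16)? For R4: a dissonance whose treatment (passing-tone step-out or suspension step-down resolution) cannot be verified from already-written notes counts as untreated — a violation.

G3: violates R2
A3: violates R4
B3: legal
C4: violates R2,R4
D4: violates R1
E4: legal
F4: violates R4
G4: legal

{B3, E4, G4}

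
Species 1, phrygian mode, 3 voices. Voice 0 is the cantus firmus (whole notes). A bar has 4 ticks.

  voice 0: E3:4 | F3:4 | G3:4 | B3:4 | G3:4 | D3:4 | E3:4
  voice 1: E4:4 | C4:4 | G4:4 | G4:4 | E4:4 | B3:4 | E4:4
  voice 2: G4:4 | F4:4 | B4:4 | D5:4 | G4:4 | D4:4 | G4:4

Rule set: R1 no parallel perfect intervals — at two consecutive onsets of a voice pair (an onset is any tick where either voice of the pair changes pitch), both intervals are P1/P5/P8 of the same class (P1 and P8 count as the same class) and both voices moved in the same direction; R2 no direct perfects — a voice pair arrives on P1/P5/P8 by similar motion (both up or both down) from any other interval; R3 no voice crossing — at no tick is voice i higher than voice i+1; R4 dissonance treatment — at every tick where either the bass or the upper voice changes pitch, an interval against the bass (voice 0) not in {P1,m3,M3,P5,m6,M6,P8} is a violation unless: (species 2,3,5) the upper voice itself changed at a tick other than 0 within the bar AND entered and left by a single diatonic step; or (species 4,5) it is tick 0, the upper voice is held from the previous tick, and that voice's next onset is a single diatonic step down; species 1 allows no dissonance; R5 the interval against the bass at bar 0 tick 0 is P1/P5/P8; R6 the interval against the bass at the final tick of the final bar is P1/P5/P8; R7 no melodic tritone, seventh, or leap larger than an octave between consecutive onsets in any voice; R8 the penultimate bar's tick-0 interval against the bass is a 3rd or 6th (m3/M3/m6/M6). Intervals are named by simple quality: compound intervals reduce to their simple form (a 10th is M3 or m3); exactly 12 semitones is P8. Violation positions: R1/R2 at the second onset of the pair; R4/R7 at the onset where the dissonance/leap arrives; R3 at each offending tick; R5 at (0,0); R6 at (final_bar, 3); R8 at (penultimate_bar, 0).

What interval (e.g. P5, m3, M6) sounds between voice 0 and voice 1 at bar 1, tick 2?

P5

voice 0=F3 voice 1=C4 -> P5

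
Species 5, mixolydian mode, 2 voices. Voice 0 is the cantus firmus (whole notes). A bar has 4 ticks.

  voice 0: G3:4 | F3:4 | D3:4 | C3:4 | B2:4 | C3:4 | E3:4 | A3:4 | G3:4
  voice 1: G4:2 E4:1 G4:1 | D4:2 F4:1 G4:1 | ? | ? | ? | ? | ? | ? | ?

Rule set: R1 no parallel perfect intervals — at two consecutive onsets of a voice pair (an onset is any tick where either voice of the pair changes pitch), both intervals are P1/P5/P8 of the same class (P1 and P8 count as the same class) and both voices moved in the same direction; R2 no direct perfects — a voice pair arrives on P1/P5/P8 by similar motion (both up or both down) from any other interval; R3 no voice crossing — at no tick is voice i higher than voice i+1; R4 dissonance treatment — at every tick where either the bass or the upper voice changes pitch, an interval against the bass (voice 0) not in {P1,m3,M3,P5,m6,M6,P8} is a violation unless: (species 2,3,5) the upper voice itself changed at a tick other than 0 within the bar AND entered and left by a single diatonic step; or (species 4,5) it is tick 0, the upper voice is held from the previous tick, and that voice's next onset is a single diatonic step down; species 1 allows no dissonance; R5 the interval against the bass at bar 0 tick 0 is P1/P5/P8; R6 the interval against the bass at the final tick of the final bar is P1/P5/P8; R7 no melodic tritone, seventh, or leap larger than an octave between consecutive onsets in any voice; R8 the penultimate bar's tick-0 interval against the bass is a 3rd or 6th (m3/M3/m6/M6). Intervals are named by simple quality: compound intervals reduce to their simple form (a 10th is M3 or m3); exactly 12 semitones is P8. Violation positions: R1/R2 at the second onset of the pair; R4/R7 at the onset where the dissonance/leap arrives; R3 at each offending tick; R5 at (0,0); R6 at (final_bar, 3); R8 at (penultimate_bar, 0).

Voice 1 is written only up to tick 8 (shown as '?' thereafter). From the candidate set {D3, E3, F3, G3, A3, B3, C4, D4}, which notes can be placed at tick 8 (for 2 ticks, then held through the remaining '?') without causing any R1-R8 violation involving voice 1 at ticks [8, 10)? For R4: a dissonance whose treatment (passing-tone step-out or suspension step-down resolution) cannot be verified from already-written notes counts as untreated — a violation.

D3: violates R2,R7
E3: violates R4,R7
F3: violates R7
G3: violates R4
A3: violates R2,R7
B3: legal
C4: violates R4
D4: violates R2

{B3}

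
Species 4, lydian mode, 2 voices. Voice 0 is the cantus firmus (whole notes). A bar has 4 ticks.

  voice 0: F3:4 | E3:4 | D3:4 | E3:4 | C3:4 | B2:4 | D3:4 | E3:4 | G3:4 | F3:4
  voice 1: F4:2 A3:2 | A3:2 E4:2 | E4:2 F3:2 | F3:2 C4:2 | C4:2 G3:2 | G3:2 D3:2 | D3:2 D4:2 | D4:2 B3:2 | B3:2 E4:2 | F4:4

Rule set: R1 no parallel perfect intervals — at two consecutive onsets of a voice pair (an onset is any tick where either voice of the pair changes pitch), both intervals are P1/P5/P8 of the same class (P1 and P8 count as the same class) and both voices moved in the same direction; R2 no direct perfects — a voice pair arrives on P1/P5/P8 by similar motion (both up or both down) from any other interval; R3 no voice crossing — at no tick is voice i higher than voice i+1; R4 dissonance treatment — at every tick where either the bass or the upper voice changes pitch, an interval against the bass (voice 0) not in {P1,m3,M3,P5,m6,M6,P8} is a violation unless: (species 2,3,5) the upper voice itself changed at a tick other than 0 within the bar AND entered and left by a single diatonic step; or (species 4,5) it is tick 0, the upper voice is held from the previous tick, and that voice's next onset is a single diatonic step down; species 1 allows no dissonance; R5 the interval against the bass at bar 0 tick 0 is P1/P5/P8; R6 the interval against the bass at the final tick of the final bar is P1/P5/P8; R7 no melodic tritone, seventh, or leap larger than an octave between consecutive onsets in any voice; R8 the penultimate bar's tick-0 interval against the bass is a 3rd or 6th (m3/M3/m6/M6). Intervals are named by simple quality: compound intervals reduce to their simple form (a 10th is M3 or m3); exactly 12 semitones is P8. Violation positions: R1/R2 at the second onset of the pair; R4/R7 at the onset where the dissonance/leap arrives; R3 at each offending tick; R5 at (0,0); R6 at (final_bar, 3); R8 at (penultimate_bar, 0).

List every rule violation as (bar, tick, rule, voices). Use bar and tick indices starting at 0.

bar 0: v0=F3 v1=F4 downbeat P8
bar 1: v0=E3 v1=A3 downbeat P4
bar 2: v0=D3 v1=E4 downbeat M2
bar 3: v0=E3 v1=F3 downbeat m2
bar 4: v0=C3 v1=C4 downbeat P8
bar 5: v0=B2 v1=G3 downbeat m6
bar 6: v0=D3 v1=D3 downbeat P1
bar 7: v0=E3 v1=D4 downbeat m7
bar 8: v0=G3 v1=B3 downbeat M3
bar 9: v0=F3 v1=F4 downbeat P8
  -> R4 @ bar 1 tick 0 v(0, 1): E3/A3 P4 untreated
  -> R4 @ bar 2 tick 0 v(0, 1): D3/E4 M2 untreated
  -> R7 @ bar 2 tick 2 v(1,): E4->F3 leap 11st
  -> R4 @ bar 3 tick 0 v(0, 1): E3/F3 m2 untreated
  -> R4 @ bar 7 tick 0 v(0, 1): E3/D4 m7 untreated

(1, 0, R4, (0, 1))
(2, 0, R4, (0, 1))
(2, 2, R7, (1,))
(3, 0, R4, (0, 1))
(7, 0, R4, (0, 1))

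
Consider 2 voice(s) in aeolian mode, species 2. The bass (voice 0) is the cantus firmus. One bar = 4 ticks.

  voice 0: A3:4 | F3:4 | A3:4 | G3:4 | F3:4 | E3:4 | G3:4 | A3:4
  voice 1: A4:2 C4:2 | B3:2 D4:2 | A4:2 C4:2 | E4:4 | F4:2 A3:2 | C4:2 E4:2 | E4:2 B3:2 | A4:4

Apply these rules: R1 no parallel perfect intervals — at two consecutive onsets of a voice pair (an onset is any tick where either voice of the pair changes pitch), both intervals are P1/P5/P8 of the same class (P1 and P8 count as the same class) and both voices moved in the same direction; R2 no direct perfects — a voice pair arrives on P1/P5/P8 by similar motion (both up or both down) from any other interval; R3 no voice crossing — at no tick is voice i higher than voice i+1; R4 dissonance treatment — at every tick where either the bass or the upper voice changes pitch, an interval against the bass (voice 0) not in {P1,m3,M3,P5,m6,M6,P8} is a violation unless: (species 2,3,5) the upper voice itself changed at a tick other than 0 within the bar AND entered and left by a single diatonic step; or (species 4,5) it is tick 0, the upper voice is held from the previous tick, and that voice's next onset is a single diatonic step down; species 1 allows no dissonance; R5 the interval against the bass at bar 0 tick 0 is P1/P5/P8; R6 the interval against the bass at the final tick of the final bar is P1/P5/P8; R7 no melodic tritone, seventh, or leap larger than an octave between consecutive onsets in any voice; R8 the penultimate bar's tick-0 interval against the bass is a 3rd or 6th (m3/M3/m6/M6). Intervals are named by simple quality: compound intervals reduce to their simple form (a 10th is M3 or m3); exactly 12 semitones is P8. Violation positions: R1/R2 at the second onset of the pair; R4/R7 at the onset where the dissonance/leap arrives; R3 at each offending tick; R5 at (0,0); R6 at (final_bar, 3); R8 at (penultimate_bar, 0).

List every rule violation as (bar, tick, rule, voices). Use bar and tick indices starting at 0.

bar 0: v0=A3 v1=A4 downbeat P8
bar 1: v0=F3 v1=B3 downbeat TT
bar 2: v0=A3 v1=A4 downbeat P8
bar 3: v0=G3 v1=E4 downbeat M6
bar 4: v0=F3 v1=F4 downbeat P8
bar 5: v0=E3 v1=C4 downbeat m6
bar 6: v0=G3 v1=E4 downbeat M6
bar 7: v0=A3 v1=A4 downbeat P8
  -> R4 @ bar 1 tick 0 v(0, 1): F3/B3 TT untreated
  -> R2 @ bar 2 tick 0 v(0, 1): F3/D4 M6 -> A3/A4 P8 similar
  -> R2 @ bar 7 tick 0 v(0, 1): G3/B3 M3 -> A3/A4 P8 similar
  -> R7 @ bar 7 tick 0 v(1,): B3->A4 leap 10st

(1, 0, R4, (0, 1))
(2, 0, R2, (0, 1))
(7, 0, R2, (0, 1))
(7, 0, R7, (1,))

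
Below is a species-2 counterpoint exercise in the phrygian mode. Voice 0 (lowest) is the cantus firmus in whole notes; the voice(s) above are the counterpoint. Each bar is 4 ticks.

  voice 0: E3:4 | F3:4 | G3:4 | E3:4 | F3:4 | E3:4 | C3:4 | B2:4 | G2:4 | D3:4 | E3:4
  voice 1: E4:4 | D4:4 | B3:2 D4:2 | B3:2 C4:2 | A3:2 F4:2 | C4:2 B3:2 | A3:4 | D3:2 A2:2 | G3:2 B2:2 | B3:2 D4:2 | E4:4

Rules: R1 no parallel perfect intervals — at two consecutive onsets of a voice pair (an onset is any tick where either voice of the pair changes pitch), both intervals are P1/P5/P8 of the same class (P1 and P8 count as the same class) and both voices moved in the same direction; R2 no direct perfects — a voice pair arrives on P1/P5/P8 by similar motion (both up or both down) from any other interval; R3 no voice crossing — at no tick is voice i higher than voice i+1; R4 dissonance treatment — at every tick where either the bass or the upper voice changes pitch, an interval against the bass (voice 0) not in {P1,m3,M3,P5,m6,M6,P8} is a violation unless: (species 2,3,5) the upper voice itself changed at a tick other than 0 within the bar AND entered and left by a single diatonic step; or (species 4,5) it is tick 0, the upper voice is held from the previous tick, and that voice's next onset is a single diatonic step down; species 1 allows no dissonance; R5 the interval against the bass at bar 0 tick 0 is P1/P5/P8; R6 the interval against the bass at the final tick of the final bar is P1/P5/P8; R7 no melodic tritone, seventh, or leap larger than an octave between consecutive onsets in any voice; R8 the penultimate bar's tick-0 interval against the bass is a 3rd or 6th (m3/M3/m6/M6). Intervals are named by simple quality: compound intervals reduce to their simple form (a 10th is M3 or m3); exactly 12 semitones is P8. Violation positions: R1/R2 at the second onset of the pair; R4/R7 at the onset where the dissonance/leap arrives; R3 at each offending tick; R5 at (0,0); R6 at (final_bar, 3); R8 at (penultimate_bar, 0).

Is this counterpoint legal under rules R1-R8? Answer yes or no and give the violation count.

No (6 violations)

bar 0: v0=E3 v1=E4 (P8)
bar 1: v0=F3 v1=D4 (M6)
bar 2: v0=G3 v1=B3 (M3)
bar 3: v0=E3 v1=B3 (P5)
bar 4: v0=F3 v1=A3 (M3)
bar 5: v0=E3 v1=C4 (m6)
bar 6: v0=C3 v1=A3 (M6)
bar 7: v0=B2 v1=D3 (m3)
bar 8: v0=G2 v1=G3 (P8)
bar 9: v0=D3 v1=B3 (M6)
bar 10: v0=E3 v1=E4 (P8)
  R1 @ bar3.0: G3/D4 P5 -> E3/B3 P5 similar
  R3 @ bar7.2: B2 above A2
  R4 @ bar7.2: B2/A2 M2 untreated
  R3 @ bar7.3: B2 above A2
  R7 @ bar8.0: A2->G3 leap 10st
  R1 @ bar10.0: D3/D4 P8 -> E3/E4 P8 similar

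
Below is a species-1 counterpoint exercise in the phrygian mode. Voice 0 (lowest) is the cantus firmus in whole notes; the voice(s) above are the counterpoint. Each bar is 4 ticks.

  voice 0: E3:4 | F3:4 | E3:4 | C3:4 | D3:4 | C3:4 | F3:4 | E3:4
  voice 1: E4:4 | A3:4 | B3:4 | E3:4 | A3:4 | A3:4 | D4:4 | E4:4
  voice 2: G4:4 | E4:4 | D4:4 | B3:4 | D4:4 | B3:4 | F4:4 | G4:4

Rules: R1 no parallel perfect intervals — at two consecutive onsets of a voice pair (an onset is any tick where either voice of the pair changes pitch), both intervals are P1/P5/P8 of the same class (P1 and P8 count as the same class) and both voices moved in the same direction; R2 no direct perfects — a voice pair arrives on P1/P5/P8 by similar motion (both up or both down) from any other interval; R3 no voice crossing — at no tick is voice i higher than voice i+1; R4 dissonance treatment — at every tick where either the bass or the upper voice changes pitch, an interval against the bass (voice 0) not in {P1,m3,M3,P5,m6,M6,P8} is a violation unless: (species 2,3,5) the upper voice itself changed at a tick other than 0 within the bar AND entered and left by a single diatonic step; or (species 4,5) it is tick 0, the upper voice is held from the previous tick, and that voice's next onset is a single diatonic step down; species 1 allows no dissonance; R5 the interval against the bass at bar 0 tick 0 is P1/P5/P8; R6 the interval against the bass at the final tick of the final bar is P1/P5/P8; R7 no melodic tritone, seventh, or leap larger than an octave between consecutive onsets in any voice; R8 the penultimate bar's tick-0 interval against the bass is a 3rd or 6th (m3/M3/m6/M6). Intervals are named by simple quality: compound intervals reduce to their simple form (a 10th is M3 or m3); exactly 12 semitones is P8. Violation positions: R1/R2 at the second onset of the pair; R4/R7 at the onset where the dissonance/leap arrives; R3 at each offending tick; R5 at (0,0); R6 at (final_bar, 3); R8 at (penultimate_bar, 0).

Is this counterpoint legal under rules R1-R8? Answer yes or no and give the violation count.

bar 0: v0=E3 v1=E4 v2=G4 (m3)
bar 1: v0=F3 v1=A3 v2=E4 (M7)
bar 2: v0=E3 v1=B3 v2=D4 (m7)
bar 3: v0=C3 v1=E3 v2=B3 (M7)
bar 4: v0=D3 v1=A3 v2=D4 (P8)
bar 5: v0=C3 v1=A3 v2=B3 (M7)
bar 6: v0=F3 v1=D4 v2=F4 (P8)
bar 7: v0=E3 v1=E4 v2=G4 (m3)
  R5 @ bar0.0: opens on m3
  R2 @ bar1.0: E4/G4 m3 -> A3/E4 P5 similar
  R4 @ bar1.0: F3/E4 M7 untreated
  R4 @ bar2.0: E3/D4 m7 untreated
  R2 @ bar3.0: B3/D4 m3 -> E3/B3 P5 similar
  R4 @ bar3.0: C3/B3 M7 untreated
  R2 @ bar4.0: C3/E3 M3 -> D3/A3 P5 similar
  R2 @ bar4.0: C3/B3 M7 -> D3/D4 P8 similar
  R4 @ bar5.0: C3/B3 M7 untreated
  R2 @ bar6.0: C3/B3 M7 -> F3/F4 P8 similar
  R7 @ bar6.0: B3->F4 leap 6st
  R8 @ bar6.0: penult P8 not 3rd/6th
  R6 @ bar7.3: closes on m3

No (13 violations)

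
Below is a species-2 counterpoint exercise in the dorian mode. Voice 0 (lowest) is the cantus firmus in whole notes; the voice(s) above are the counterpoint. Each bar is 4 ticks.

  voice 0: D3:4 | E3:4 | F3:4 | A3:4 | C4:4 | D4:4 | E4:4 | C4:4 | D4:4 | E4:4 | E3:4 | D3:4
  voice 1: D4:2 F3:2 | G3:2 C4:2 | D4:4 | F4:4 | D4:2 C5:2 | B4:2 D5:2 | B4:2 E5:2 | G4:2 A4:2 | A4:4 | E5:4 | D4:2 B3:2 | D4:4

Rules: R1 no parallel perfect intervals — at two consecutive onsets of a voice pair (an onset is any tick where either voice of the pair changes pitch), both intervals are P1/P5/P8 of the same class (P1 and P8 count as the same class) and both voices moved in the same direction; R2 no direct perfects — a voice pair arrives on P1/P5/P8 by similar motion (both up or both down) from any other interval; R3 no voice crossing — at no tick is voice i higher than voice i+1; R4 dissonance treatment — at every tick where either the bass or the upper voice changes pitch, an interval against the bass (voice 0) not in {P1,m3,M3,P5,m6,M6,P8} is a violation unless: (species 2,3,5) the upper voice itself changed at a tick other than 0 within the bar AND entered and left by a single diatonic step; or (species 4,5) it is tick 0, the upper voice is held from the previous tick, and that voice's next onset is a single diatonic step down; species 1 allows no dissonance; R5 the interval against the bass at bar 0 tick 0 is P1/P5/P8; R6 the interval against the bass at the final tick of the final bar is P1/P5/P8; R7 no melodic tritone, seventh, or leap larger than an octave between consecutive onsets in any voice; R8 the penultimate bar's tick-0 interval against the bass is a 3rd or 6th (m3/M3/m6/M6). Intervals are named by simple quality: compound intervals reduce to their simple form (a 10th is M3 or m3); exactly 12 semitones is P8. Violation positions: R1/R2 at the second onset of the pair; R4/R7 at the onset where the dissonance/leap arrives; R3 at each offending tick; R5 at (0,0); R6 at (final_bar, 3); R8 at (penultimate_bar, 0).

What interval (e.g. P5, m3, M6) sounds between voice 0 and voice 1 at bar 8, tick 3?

P5

voice 0=D4 voice 1=A4 -> P5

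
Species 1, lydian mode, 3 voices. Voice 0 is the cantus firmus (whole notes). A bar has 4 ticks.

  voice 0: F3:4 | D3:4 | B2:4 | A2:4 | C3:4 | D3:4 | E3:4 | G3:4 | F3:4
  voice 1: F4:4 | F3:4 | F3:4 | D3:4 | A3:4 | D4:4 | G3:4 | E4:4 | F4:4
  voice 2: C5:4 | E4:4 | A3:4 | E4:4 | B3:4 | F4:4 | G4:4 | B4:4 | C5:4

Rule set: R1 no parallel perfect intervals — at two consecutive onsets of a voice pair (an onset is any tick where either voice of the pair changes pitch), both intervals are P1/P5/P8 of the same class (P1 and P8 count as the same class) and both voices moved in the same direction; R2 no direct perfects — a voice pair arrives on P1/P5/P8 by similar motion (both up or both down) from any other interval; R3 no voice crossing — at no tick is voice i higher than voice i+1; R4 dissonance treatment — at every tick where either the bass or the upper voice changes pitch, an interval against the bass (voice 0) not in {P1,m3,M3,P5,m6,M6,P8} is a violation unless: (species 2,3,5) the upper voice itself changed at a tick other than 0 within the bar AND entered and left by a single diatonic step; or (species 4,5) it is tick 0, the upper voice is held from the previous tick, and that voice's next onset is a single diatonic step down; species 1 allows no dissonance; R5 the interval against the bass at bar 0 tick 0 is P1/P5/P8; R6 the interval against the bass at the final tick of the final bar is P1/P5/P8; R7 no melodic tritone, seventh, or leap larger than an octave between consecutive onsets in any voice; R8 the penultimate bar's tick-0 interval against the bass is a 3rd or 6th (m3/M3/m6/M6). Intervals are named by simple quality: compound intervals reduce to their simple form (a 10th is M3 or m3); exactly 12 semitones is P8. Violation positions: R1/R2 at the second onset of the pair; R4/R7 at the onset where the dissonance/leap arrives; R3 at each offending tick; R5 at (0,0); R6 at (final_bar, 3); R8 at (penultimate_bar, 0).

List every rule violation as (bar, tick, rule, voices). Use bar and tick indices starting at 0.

bar 0: v0=F3 v1=F4 v2=C5 downbeat P5
bar 1: v0=D3 v1=F3 v2=E4 downbeat M2
bar 2: v0=B2 v1=F3 v2=A3 downbeat m7
bar 3: v0=A2 v1=D3 v2=E4 downbeat P5
bar 4: v0=C3 v1=A3 v2=B3 downbeat M7
bar 5: v0=D3 v1=D4 v2=F4 downbeat m3
bar 6: v0=E3 v1=G3 v2=G4 downbeat m3
bar 7: v0=G3 v1=E4 v2=B4 downbeat M3
bar 8: v0=F3 v1=F4 v2=C5 downbeat P5
  -> R4 @ bar 1 tick 0 v(0, 2): D3/E4 M2 untreated
  -> R4 @ bar 2 tick 0 v(0, 1): B2/F3 TT untreated
  -> R4 @ bar 2 tick 0 v(0, 2): B2/A3 m7 untreated
  -> R4 @ bar 3 tick 0 v(0, 1): A2/D3 P4 untreated
  -> R4 @ bar 4 tick 0 v(0, 2): C3/B3 M7 untreated
  -> R2 @ bar 5 tick 0 v(0, 1): C3/A3 M6 -> D3/D4 P8 similar
  -> R7 @ bar 5 tick 0 v(2,): B3->F4 leap 6st
  -> R2 @ bar 7 tick 0 v(1, 2): G3/G4 P8 -> E4/B4 P5 similar
  -> R1 @ bar 8 tick 0 v(1, 2): E4/B4 P5 -> F4/C5 P5 similar

(1, 0, R4, (0, 2))
(2, 0, R4, (0, 1))
(2, 0, R4, (0, 2))
(3, 0, R4, (0, 1))
(4, 0, R4, (0, 2))
(5, 0, R2, (0, 1))
(5, 0, R7, (2,))
(7, 0, R2, (1, 2))
(8, 0, R1, (1, 2))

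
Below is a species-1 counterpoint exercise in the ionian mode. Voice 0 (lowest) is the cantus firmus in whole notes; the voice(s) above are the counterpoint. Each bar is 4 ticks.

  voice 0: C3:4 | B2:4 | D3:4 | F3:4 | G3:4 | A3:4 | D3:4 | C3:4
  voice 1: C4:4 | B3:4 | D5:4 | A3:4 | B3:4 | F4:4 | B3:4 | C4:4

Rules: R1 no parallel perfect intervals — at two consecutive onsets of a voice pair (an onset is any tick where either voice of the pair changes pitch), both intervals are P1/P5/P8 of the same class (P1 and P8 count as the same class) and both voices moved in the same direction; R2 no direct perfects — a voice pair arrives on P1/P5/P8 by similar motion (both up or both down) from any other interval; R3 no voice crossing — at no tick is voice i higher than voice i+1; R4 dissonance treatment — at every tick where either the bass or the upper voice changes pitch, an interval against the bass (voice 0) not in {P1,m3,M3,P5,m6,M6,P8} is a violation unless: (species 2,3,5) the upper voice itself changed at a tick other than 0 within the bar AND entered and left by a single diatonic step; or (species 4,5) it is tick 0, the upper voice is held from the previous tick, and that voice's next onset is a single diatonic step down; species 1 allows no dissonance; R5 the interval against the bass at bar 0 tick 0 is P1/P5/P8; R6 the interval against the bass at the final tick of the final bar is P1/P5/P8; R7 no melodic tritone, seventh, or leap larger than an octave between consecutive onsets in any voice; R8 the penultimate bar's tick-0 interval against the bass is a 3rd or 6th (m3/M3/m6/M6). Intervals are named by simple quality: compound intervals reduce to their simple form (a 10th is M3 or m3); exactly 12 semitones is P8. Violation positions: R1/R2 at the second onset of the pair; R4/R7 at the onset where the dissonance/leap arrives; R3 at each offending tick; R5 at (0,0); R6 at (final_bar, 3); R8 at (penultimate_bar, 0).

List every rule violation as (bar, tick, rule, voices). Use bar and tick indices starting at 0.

bar 0: v0=C3 v1=C4 downbeat P8
bar 1: v0=B2 v1=B3 downbeat P8
bar 2: v0=D3 v1=D5 downbeat P1
bar 3: v0=F3 v1=A3 downbeat M3
bar 4: v0=G3 v1=B3 downbeat M3
bar 5: v0=A3 v1=F4 downbeat m6
bar 6: v0=D3 v1=B3 downbeat M6
bar 7: v0=C3 v1=C4 downbeat P8
  -> R1 @ bar 1 tick 0 v(0, 1): C3/C4 P8 -> B2/B3 P8 similar
  -> R1 @ bar 2 tick 0 v(0, 1): B2/B3 P8 -> D3/D5 P1 similar
  -> R7 @ bar 2 tick 0 v(1,): B3->D5 leap 15st
  -> R7 @ bar 3 tick 0 v(1,): D5->A3 leap 17st
  -> R7 @ bar 5 tick 0 v(1,): B3->F4 leap 6st
  -> R7 @ bar 6 tick 0 v(1,): F4->B3 leap 6st

(1, 0, R1, (0, 1))
(2, 0, R1, (0, 1))
(2, 0, R7, (1,))
(3, 0, R7, (1,))
(5, 0, R7, (1,))
(6, 0, R7, (1,))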